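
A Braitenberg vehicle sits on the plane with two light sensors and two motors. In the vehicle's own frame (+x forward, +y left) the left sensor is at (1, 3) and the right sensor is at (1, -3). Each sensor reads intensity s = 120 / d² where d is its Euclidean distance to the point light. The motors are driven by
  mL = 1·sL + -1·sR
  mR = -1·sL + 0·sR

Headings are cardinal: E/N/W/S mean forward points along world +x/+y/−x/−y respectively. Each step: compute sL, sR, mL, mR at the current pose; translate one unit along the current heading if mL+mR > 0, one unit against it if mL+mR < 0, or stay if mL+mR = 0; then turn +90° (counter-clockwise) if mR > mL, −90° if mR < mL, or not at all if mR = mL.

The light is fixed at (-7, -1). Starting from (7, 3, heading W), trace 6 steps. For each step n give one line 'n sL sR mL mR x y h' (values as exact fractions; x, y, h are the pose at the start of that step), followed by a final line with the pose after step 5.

0 12/17 60/109 288/1853 -12/17 7 3 W
1 120/169 120/349 21600/58981 -120/169 8 3 N
2 30/73 15/32 -135/2336 -30/73 8 2 E
3 120/293 24/25 -4032/7325 -120/293 7 2 S
4 60/137 60/113 -1440/15481 -60/137 7 3 E
5 24/53 120/109 -3744/5777 -24/53 6 3 S
final 6 4 E

n=0: pose=(7,3,W); sL=12/17, sR=60/109; mL=288/1853, mR=-12/17; mL+mR=-60/109 → advance -1; mR−mL=-1596/1853 → turn -1·90°
n=1: pose=(8,3,N); sL=120/169, sR=120/349; mL=21600/58981, mR=-120/169; mL+mR=-120/349 → advance -1; mR−mL=-63480/58981 → turn -1·90°
n=2: pose=(8,2,E); sL=30/73, sR=15/32; mL=-135/2336, mR=-30/73; mL+mR=-15/32 → advance -1; mR−mL=-825/2336 → turn -1·90°
n=3: pose=(7,2,S); sL=120/293, sR=24/25; mL=-4032/7325, mR=-120/293; mL+mR=-24/25 → advance -1; mR−mL=1032/7325 → turn +1·90°
n=4: pose=(7,3,E); sL=60/137, sR=60/113; mL=-1440/15481, mR=-60/137; mL+mR=-60/113 → advance -1; mR−mL=-5340/15481 → turn -1·90°
n=5: pose=(6,3,S); sL=24/53, sR=120/109; mL=-3744/5777, mR=-24/53; mL+mR=-120/109 → advance -1; mR−mL=1128/5777 → turn +1·90°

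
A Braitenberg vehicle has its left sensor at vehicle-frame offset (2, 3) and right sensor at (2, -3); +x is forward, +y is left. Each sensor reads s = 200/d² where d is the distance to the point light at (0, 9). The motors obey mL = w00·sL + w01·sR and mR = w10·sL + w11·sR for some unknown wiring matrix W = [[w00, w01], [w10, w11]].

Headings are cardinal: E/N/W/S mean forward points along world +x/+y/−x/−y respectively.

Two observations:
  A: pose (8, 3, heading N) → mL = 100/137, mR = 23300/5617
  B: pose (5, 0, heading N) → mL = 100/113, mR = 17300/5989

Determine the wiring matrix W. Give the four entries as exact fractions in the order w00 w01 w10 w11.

0 1/2 1 -1/2

obs A: pose=(8,3,N) → sL=200/41, sR=200/137, mL=100/137, mR=23300/5617
obs B: pose=(5,0,N) → sL=200/53, sR=200/113, mL=100/113, mR=17300/5989
sensor matrix S = [[200/41, 200/137], [200/53, 200/113]]; det S = 105120000/33640213
solve [mL_A; mL_B] = S·[w00; w01] and [mR_A; mR_B] = S·[w10; w11]:
  w00 = 0, w01 = 1/2, w10 = 1, w11 = -1/2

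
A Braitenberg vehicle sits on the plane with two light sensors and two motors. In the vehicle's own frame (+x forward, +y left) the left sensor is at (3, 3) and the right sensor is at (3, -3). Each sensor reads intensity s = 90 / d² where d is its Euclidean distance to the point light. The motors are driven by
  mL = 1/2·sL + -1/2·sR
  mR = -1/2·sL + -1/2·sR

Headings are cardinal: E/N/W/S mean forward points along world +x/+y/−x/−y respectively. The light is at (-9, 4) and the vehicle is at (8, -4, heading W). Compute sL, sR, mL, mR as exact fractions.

90/317 90/221 -4320/70057 -24210/70057

left sensor world pos  = (5, -7); dL² = 317
right sensor world pos = (5, -1); dR² = 221
sL = 90/317 = 90/317
sR = 90/221 = 90/221
mL = 1/2·sL + -1/2·sR = -4320/70057
mR = -1/2·sL + -1/2·sR = -24210/70057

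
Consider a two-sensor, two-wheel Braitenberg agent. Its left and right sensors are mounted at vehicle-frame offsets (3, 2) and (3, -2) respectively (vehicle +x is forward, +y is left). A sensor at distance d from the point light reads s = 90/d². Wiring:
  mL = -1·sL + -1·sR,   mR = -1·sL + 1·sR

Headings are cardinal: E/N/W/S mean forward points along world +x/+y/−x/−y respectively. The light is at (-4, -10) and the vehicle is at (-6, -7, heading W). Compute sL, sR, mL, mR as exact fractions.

left sensor world pos  = (-9, -9); dL² = 26
right sensor world pos = (-9, -5); dR² = 50
sL = 90/26 = 45/13
sR = 90/50 = 9/5
mL = -1·sL + -1·sR = -342/65
mR = -1·sL + 1·sR = -108/65

45/13 9/5 -342/65 -108/65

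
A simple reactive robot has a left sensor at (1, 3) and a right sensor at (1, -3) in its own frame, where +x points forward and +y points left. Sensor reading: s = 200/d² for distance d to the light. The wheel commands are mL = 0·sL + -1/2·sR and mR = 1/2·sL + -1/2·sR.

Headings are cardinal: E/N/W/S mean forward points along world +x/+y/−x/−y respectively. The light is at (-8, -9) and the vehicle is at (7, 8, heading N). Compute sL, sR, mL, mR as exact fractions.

50/117 25/81 -25/162 125/2106

left sensor world pos  = (4, 9); dL² = 468
right sensor world pos = (10, 9); dR² = 648
sL = 200/468 = 50/117
sR = 200/648 = 25/81
mL = 0·sL + -1/2·sR = -25/162
mR = 1/2·sL + -1/2·sR = 125/2106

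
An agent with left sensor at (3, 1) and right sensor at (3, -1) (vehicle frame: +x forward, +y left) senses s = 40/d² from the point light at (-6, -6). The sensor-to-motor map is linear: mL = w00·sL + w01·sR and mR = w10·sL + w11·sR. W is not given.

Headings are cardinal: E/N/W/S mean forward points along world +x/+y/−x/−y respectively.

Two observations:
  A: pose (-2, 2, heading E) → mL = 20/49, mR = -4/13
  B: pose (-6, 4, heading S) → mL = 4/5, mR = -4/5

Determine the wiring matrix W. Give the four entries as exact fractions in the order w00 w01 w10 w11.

0 1 -1 0

obs A: pose=(-2,2,E) → sL=4/13, sR=20/49, mL=20/49, mR=-4/13
obs B: pose=(-6,4,S) → sL=4/5, sR=4/5, mL=4/5, mR=-4/5
sensor matrix S = [[4/13, 20/49], [4/5, 4/5]]; det S = -256/3185
solve [mL_A; mL_B] = S·[w00; w01] and [mR_A; mR_B] = S·[w10; w11]:
  w00 = 0, w01 = 1, w10 = -1, w11 = 0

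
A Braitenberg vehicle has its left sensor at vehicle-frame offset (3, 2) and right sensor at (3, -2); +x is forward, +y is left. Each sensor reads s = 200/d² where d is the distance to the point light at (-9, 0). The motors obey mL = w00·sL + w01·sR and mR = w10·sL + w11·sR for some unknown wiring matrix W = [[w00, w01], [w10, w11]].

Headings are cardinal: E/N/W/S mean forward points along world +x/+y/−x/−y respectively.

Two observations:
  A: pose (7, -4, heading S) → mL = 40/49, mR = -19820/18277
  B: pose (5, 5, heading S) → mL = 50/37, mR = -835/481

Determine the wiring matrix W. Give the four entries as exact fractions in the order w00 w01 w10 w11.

0 1 -1/2 -1

obs A: pose=(7,-4,S) → sL=200/373, sR=40/49, mL=40/49, mR=-19820/18277
obs B: pose=(5,5,S) → sL=10/13, sR=50/37, mL=50/37, mR=-835/481
sensor matrix S = [[200/373, 40/49], [10/13, 50/37]]; det S = 849600/8791237
solve [mL_A; mL_B] = S·[w00; w01] and [mR_A; mR_B] = S·[w10; w11]:
  w00 = 0, w01 = 1, w10 = -1/2, w11 = -1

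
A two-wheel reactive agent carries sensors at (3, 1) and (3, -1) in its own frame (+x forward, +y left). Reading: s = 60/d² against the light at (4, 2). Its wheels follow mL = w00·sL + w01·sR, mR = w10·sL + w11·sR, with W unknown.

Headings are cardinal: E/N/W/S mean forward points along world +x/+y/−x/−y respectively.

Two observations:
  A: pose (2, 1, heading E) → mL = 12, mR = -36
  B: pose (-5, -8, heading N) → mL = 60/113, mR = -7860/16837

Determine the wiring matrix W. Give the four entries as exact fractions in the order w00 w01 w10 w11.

obs A: pose=(2,1,E) → sL=60, sR=12, mL=12, mR=-36
obs B: pose=(-5,-8,N) → sL=60/149, sR=60/113, mL=60/113, mR=-7860/16837
sensor matrix S = [[60, 12], [60/149, 60/113]]; det S = 455040/16837
solve [mL_A; mL_B] = S·[w00; w01] and [mR_A; mR_B] = S·[w10; w11]:
  w00 = 0, w01 = 1, w10 = -1/2, w11 = -1/2

0 1 -1/2 -1/2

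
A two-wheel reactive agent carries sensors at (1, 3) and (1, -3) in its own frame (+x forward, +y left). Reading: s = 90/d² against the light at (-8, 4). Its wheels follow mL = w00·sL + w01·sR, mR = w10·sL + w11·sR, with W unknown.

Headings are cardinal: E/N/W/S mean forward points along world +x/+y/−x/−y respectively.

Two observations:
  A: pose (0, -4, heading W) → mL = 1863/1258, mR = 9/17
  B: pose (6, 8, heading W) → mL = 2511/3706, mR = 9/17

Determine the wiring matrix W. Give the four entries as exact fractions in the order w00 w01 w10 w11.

obs A: pose=(0,-4,W) → sL=9/17, sR=45/37, mL=1863/1258, mR=9/17
obs B: pose=(6,8,W) → sL=9/17, sR=45/109, mL=2511/3706, mR=9/17
sensor matrix S = [[9/17, 45/37], [9/17, 45/109]]; det S = -29160/68561
solve [mL_A; mL_B] = S·[w00; w01] and [mR_A; mR_B] = S·[w10; w11]:
  w00 = 1/2, w01 = 1, w10 = 1, w11 = 0

1/2 1 1 0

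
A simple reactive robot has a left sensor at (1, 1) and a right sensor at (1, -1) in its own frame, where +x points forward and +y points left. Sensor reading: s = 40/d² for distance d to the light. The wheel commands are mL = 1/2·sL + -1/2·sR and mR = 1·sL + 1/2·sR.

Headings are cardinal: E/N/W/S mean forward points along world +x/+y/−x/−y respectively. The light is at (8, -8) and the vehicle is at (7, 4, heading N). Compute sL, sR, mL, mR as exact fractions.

left sensor world pos  = (6, 5); dL² = 173
right sensor world pos = (8, 5); dR² = 169
sL = 40/173 = 40/173
sR = 40/169 = 40/169
mL = 1/2·sL + -1/2·sR = -80/29237
mR = 1·sL + 1/2·sR = 10220/29237

40/173 40/169 -80/29237 10220/29237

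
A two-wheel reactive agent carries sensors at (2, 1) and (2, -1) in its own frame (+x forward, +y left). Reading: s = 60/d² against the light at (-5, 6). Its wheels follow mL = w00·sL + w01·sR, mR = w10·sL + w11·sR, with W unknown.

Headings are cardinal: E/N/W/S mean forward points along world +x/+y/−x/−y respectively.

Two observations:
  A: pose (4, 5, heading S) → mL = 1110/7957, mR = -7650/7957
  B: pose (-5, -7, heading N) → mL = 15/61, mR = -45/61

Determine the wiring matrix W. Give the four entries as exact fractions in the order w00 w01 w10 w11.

obs A: pose=(4,5,S) → sL=60/109, sR=60/73, mL=1110/7957, mR=-7650/7957
obs B: pose=(-5,-7,N) → sL=30/61, sR=30/61, mL=15/61, mR=-45/61
sensor matrix S = [[60/109, 60/73], [30/61, 30/61]]; det S = -64800/485377
solve [mL_A; mL_B] = S·[w00; w01] and [mR_A; mR_B] = S·[w10; w11]:
  w00 = 1, w01 = -1/2, w10 = -1, w11 = -1/2

1 -1/2 -1 -1/2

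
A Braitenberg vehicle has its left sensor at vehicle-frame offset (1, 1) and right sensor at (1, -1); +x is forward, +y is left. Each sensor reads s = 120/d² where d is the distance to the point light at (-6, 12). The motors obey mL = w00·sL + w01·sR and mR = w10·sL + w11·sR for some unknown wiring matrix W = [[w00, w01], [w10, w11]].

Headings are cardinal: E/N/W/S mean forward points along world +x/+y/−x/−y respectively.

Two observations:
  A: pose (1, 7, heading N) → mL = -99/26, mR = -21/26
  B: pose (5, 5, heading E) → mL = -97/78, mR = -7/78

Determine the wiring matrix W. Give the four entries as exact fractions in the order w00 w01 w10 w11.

obs A: pose=(1,7,N) → sL=30/13, sR=3/2, mL=-99/26, mR=-21/26
obs B: pose=(5,5,E) → sL=2/3, sR=15/26, mL=-97/78, mR=-7/78
sensor matrix S = [[30/13, 3/2], [2/3, 15/26]]; det S = 56/169
solve [mL_A; mL_B] = S·[w00; w01] and [mR_A; mR_B] = S·[w10; w11]:
  w00 = -1, w01 = -1, w10 = -1, w11 = 1

-1 -1 -1 1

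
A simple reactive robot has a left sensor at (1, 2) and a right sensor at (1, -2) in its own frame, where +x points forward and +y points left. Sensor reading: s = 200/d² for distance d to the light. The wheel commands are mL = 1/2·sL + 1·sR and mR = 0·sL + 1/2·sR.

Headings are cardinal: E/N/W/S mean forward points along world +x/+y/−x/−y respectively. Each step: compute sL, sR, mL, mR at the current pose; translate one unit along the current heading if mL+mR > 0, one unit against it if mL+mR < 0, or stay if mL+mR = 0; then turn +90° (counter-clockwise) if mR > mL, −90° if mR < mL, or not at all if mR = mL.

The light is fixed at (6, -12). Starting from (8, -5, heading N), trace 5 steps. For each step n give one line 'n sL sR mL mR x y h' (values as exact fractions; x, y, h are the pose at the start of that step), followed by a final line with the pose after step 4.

0 25/8 5/2 65/16 5/4 8 -5 N
1 200/109 40/9 5260/981 20/9 8 -4 E
2 100/37 4 198/37 2 9 -4 S
3 200/29 40/17 2860/493 20/17 9 -5 W
4 25/8 5/2 65/16 5/4 8 -5 N
final 8 -4 E

n=0: pose=(8,-5,N); sL=25/8, sR=5/2; mL=65/16, mR=5/4; mL+mR=85/16 → advance +1; mR−mL=-45/16 → turn -1·90°
n=1: pose=(8,-4,E); sL=200/109, sR=40/9; mL=5260/981, mR=20/9; mL+mR=2480/327 → advance +1; mR−mL=-3080/981 → turn -1·90°
n=2: pose=(9,-4,S); sL=100/37, sR=4; mL=198/37, mR=2; mL+mR=272/37 → advance +1; mR−mL=-124/37 → turn -1·90°
n=3: pose=(9,-5,W); sL=200/29, sR=40/17; mL=2860/493, mR=20/17; mL+mR=3440/493 → advance +1; mR−mL=-2280/493 → turn -1·90°
n=4: pose=(8,-5,N); sL=25/8, sR=5/2; mL=65/16, mR=5/4; mL+mR=85/16 → advance +1; mR−mL=-45/16 → turn -1·90°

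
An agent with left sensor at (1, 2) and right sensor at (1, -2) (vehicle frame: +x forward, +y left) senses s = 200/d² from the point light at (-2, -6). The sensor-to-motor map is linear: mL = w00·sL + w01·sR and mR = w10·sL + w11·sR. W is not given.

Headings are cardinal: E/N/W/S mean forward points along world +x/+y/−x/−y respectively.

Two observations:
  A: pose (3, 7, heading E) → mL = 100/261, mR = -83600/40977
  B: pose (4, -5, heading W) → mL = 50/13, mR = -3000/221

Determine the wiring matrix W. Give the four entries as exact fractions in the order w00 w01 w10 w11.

obs A: pose=(3,7,E) → sL=200/261, sR=200/157, mL=100/261, mR=-83600/40977
obs B: pose=(4,-5,W) → sL=100/13, sR=100/17, mL=50/13, mR=-3000/221
sensor matrix S = [[200/261, 200/157], [100/13, 100/17]]; det S = -47920000/9055917
solve [mL_A; mL_B] = S·[w00; w01] and [mR_A; mR_B] = S·[w10; w11]:
  w00 = 1/2, w01 = 0, w10 = -1, w11 = -1

1/2 0 -1 -1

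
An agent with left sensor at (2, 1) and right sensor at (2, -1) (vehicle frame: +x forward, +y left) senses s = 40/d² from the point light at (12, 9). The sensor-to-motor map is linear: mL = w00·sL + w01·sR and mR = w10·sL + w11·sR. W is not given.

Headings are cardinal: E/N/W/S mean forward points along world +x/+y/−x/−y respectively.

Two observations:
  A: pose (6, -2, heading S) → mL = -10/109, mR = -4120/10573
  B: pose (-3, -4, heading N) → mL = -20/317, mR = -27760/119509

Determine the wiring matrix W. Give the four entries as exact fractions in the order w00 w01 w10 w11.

0 -1/2 -1 -1

obs A: pose=(6,-2,S) → sL=20/97, sR=20/109, mL=-10/109, mR=-4120/10573
obs B: pose=(-3,-4,N) → sL=40/377, sR=40/317, mL=-20/317, mR=-27760/119509
sensor matrix S = [[20/97, 20/109], [40/377, 40/317]]; det S = 8275200/1263568657
solve [mL_A; mL_B] = S·[w00; w01] and [mR_A; mR_B] = S·[w10; w11]:
  w00 = 0, w01 = -1/2, w10 = -1, w11 = -1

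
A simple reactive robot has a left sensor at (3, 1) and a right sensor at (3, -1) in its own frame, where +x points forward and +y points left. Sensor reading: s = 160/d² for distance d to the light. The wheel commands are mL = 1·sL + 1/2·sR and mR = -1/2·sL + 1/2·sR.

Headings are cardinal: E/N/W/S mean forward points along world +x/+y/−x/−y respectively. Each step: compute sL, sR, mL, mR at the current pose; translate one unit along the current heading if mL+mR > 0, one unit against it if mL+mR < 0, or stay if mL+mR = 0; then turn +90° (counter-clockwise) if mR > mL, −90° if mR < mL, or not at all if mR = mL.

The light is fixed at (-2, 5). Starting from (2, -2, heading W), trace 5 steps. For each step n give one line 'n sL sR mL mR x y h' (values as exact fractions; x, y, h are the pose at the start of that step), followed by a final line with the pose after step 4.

n=0: pose=(2,-2,W); sL=32/13, sR=160/37; mL=2224/481, mR=448/481; mL+mR=2672/481 → advance +1; mR−mL=-48/13 → turn -1·90°
n=1: pose=(1,-2,N); sL=8, sR=5; mL=21/2, mR=-3/2; mL+mR=9 → advance +1; mR−mL=-12 → turn -1·90°
n=2: pose=(1,-1,E); sL=160/61, sR=32/17; mL=3696/1037, mR=-384/1037; mL+mR=3312/1037 → advance +1; mR−mL=-240/61 → turn -1·90°
n=3: pose=(2,-1,S); sL=80/53, sR=16/9; mL=1144/477, mR=64/477; mL+mR=1208/477 → advance +1; mR−mL=-120/53 → turn -1·90°
n=4: pose=(2,-2,W); sL=32/13, sR=160/37; mL=2224/481, mR=448/481; mL+mR=2672/481 → advance +1; mR−mL=-48/13 → turn -1·90°

0 32/13 160/37 2224/481 448/481 2 -2 W
1 8 5 21/2 -3/2 1 -2 N
2 160/61 32/17 3696/1037 -384/1037 1 -1 E
3 80/53 16/9 1144/477 64/477 2 -1 S
4 32/13 160/37 2224/481 448/481 2 -2 W
final 1 -2 N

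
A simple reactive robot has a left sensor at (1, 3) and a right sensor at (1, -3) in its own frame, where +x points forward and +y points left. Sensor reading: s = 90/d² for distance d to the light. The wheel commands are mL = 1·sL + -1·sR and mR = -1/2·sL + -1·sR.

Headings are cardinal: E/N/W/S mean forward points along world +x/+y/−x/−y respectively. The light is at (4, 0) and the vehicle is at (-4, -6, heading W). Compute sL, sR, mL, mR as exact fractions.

5/9 1 -4/9 -23/18

left sensor world pos  = (-5, -9); dL² = 162
right sensor world pos = (-5, -3); dR² = 90
sL = 90/162 = 5/9
sR = 90/90 = 1
mL = 1·sL + -1·sR = -4/9
mR = -1/2·sL + -1·sR = -23/18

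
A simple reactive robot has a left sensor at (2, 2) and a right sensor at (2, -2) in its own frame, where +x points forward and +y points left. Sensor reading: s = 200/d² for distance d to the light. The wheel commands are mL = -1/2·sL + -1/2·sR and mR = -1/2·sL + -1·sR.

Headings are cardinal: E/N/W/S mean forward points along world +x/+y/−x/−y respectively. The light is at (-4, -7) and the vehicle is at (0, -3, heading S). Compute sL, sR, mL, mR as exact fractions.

left sensor world pos  = (2, -5); dL² = 40
right sensor world pos = (-2, -5); dR² = 8
sL = 200/40 = 5
sR = 200/8 = 25
mL = -1/2·sL + -1/2·sR = -15
mR = -1/2·sL + -1·sR = -55/2

5 25 -15 -55/2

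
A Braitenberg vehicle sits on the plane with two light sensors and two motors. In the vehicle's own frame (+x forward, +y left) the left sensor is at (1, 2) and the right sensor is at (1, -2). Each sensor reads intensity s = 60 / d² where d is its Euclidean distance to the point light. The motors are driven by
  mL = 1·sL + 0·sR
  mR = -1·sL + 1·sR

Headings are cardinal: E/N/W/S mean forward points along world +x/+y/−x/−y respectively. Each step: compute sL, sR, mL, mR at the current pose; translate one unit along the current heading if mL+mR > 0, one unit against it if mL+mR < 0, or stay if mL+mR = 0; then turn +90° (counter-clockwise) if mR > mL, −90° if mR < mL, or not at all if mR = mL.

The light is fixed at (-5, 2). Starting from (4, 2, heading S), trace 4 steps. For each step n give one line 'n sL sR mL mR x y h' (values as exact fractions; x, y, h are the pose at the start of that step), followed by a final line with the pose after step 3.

n=0: pose=(4,2,S); sL=30/61, sR=6/5; mL=30/61, mR=216/305; mL+mR=6/5 → advance +1; mR−mL=66/305 → turn +1·90°
n=1: pose=(4,1,E); sL=60/101, sR=60/109; mL=60/101, mR=-480/11009; mL+mR=60/109 → advance +1; mR−mL=-7020/11009 → turn -1·90°
n=2: pose=(5,1,S); sL=15/37, sR=15/17; mL=15/37, mR=300/629; mL+mR=15/17 → advance +1; mR−mL=45/629 → turn +1·90°
n=3: pose=(5,0,E); sL=60/121, sR=60/137; mL=60/121, mR=-960/16577; mL+mR=60/137 → advance +1; mR−mL=-9180/16577 → turn -1·90°

0 30/61 6/5 30/61 216/305 4 2 S
1 60/101 60/109 60/101 -480/11009 4 1 E
2 15/37 15/17 15/37 300/629 5 1 S
3 60/121 60/137 60/121 -960/16577 5 0 E
final 6 0 S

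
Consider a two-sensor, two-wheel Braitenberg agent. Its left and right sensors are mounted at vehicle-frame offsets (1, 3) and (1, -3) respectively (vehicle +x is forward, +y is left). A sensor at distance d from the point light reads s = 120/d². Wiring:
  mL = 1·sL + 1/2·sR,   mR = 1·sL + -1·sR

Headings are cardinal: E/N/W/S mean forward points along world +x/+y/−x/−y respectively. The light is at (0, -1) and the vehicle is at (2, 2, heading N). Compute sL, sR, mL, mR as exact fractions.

left sensor world pos  = (-1, 3); dL² = 17
right sensor world pos = (5, 3); dR² = 41
sL = 120/17 = 120/17
sR = 120/41 = 120/41
mL = 1·sL + 1/2·sR = 5940/697
mR = 1·sL + -1·sR = 2880/697

120/17 120/41 5940/697 2880/697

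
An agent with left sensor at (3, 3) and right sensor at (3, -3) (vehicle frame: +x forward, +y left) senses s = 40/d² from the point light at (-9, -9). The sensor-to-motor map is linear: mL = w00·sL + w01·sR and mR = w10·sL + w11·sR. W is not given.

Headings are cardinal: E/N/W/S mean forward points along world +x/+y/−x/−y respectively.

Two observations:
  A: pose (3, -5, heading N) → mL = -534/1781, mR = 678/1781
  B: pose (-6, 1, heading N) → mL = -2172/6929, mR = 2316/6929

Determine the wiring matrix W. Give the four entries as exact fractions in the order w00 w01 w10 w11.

obs A: pose=(3,-5,N) → sL=4/13, sR=20/137, mL=-534/1781, mR=678/1781
obs B: pose=(-6,1,N) → sL=40/169, sR=8/41, mL=-2172/6929, mR=2316/6929
sensor matrix S = [[4/13, 20/137], [40/169, 8/41]]; det S = 24192/949273
solve [mL_A; mL_B] = S·[w00; w01] and [mR_A; mR_B] = S·[w10; w11]:
  w00 = -1/2, w01 = -1, w10 = 1, w11 = 1/2

-1/2 -1 1 1/2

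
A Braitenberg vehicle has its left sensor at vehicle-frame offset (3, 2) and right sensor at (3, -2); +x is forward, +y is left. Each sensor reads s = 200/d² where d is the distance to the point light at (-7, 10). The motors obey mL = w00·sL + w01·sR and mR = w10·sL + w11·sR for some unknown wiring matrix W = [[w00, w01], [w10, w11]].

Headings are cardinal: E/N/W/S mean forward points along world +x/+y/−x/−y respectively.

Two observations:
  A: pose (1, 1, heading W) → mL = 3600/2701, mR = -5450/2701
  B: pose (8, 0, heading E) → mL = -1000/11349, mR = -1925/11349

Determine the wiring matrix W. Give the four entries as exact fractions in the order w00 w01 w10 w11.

-1 1 1/2 -1

obs A: pose=(1,1,W) → sL=100/73, sR=100/37, mL=3600/2701, mR=-5450/2701
obs B: pose=(8,0,E) → sL=50/97, sR=50/117, mL=-1000/11349, mR=-1925/11349
sensor matrix S = [[100/73, 100/37], [50/97, 50/117]]; det S = -24760000/30653649
solve [mL_A; mL_B] = S·[w00; w01] and [mR_A; mR_B] = S·[w10; w11]:
  w00 = -1, w01 = 1, w10 = 1/2, w11 = -1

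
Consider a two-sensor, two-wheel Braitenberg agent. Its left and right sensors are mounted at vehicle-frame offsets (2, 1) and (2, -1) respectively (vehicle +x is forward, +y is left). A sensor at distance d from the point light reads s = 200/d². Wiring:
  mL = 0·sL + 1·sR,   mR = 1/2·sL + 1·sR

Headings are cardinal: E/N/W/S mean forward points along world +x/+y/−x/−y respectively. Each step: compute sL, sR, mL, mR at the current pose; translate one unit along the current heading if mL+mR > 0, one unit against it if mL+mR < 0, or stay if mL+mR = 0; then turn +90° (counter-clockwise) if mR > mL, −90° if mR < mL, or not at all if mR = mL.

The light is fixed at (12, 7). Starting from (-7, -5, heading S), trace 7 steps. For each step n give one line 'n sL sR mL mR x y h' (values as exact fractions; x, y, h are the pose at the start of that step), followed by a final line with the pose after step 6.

n=0: pose=(-7,-5,S); sL=5/13, sR=50/149; mL=50/149, mR=2045/3874; mL+mR=3345/3874 → advance +1; mR−mL=5/26 → turn +1·90°
n=1: pose=(-7,-6,E); sL=200/433, sR=40/97; mL=40/97, mR=27020/42001; mL+mR=44340/42001 → advance +1; mR−mL=100/433 → turn +1·90°
n=2: pose=(-6,-6,N); sL=100/241, sR=20/41; mL=20/41, mR=6870/9881; mL+mR=11690/9881 → advance +1; mR−mL=50/241 → turn +1·90°
n=3: pose=(-6,-5,W); sL=200/569, sR=200/521; mL=200/521, mR=165900/296449; mL+mR=279700/296449 → advance +1; mR−mL=100/569 → turn +1·90°
n=4: pose=(-7,-5,S); sL=5/13, sR=50/149; mL=50/149, mR=2045/3874; mL+mR=3345/3874 → advance +1; mR−mL=5/26 → turn +1·90°
n=5: pose=(-7,-6,E); sL=200/433, sR=40/97; mL=40/97, mR=27020/42001; mL+mR=44340/42001 → advance +1; mR−mL=100/433 → turn +1·90°
n=6: pose=(-6,-6,N); sL=100/241, sR=20/41; mL=20/41, mR=6870/9881; mL+mR=11690/9881 → advance +1; mR−mL=50/241 → turn +1·90°

0 5/13 50/149 50/149 2045/3874 -7 -5 S
1 200/433 40/97 40/97 27020/42001 -7 -6 E
2 100/241 20/41 20/41 6870/9881 -6 -6 N
3 200/569 200/521 200/521 165900/296449 -6 -5 W
4 5/13 50/149 50/149 2045/3874 -7 -5 S
5 200/433 40/97 40/97 27020/42001 -7 -6 E
6 100/241 20/41 20/41 6870/9881 -6 -6 N
final -6 -5 W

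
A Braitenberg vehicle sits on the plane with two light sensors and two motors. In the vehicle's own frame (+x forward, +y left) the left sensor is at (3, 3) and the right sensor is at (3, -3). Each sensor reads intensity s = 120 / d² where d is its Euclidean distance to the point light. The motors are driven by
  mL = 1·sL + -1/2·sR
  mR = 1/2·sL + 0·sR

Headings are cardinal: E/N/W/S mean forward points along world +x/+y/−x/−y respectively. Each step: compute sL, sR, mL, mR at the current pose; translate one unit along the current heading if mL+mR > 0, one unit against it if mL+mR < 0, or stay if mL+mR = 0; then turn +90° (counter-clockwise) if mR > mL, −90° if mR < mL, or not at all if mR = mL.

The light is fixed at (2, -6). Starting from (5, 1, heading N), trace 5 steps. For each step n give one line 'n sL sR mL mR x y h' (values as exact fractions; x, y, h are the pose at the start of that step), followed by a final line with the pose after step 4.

n=0: pose=(5,1,N); sL=6/5, sR=15/17; mL=129/170, mR=3/5; mL+mR=231/170 → advance +1; mR−mL=-27/170 → turn -1·90°
n=1: pose=(5,2,E); sL=120/157, sR=120/61; mL=-2100/9577, mR=60/157; mL+mR=1560/9577 → advance +1; mR−mL=5760/9577 → turn +1·90°
n=2: pose=(6,2,N); sL=60/61, sR=12/17; mL=654/1037, mR=30/61; mL+mR=1164/1037 → advance +1; mR−mL=-144/1037 → turn -1·90°
n=3: pose=(6,3,E); sL=120/193, sR=24/17; mL=-276/3281, mR=60/193; mL+mR=744/3281 → advance +1; mR−mL=1296/3281 → turn +1·90°
n=4: pose=(7,3,N); sL=30/37, sR=15/26; mL=1005/1924, mR=15/37; mL+mR=1785/1924 → advance +1; mR−mL=-225/1924 → turn -1·90°

0 6/5 15/17 129/170 3/5 5 1 N
1 120/157 120/61 -2100/9577 60/157 5 2 E
2 60/61 12/17 654/1037 30/61 6 2 N
3 120/193 24/17 -276/3281 60/193 6 3 E
4 30/37 15/26 1005/1924 15/37 7 3 N
final 7 4 E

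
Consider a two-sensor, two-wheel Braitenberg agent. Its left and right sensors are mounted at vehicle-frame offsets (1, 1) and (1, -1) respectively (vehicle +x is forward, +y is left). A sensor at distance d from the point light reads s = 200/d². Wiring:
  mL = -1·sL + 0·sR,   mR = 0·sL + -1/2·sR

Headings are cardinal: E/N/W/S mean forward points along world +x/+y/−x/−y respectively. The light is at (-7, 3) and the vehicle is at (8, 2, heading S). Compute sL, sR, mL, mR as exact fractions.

left sensor world pos  = (9, 1); dL² = 260
right sensor world pos = (7, 1); dR² = 200
sL = 200/260 = 10/13
sR = 200/200 = 1
mL = -1·sL + 0·sR = -10/13
mR = 0·sL + -1/2·sR = -1/2

10/13 1 -10/13 -1/2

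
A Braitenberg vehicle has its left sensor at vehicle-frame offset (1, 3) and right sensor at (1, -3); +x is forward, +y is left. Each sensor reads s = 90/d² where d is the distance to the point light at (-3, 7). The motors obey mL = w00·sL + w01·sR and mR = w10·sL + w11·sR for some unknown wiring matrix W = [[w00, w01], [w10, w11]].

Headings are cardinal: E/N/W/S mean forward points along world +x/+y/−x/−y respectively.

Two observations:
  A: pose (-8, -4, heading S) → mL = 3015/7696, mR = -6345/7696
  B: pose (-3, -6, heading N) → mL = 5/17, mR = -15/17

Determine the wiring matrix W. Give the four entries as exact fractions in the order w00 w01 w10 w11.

obs A: pose=(-8,-4,S) → sL=45/74, sR=45/104, mL=3015/7696, mR=-6345/7696
obs B: pose=(-3,-6,N) → sL=10/17, sR=10/17, mL=5/17, mR=-15/17
sensor matrix S = [[45/74, 45/104], [10/17, 10/17]]; det S = 3375/32708
solve [mL_A; mL_B] = S·[w00; w01] and [mR_A; mR_B] = S·[w10; w11]:
  w00 = 1, w01 = -1/2, w10 = -1, w11 = -1/2

1 -1/2 -1 -1/2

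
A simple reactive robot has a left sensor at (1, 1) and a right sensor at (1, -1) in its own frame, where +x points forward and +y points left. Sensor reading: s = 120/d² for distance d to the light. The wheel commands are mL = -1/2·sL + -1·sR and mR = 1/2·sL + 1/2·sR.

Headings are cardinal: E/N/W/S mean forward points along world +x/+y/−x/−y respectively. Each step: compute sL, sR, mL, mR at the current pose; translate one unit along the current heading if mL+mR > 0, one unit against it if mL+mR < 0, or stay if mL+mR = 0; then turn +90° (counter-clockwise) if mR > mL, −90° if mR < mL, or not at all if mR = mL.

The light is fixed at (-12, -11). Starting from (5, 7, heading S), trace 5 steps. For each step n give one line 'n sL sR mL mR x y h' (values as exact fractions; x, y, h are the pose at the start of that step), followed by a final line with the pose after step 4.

0 120/613 24/109 -21252/66817 13896/66817 5 7 S
1 30/181 5/27 -1310/4887 1715/9774 5 8 E
2 24/125 120/689 -23268/86125 15768/86125 4 8 N
3 60/257 60/293 -24210/75301 16500/75301 4 7 W
4 120/613 24/109 -21252/66817 13896/66817 5 7 S
final 5 8 E

n=0: pose=(5,7,S); sL=120/613, sR=24/109; mL=-21252/66817, mR=13896/66817; mL+mR=-12/109 → advance -1; mR−mL=35148/66817 → turn +1·90°
n=1: pose=(5,8,E); sL=30/181, sR=5/27; mL=-1310/4887, mR=1715/9774; mL+mR=-5/54 → advance -1; mR−mL=1445/3258 → turn +1·90°
n=2: pose=(4,8,N); sL=24/125, sR=120/689; mL=-23268/86125, mR=15768/86125; mL+mR=-60/689 → advance -1; mR−mL=39036/86125 → turn +1·90°
n=3: pose=(4,7,W); sL=60/257, sR=60/293; mL=-24210/75301, mR=16500/75301; mL+mR=-30/293 → advance -1; mR−mL=40710/75301 → turn +1·90°
n=4: pose=(5,7,S); sL=120/613, sR=24/109; mL=-21252/66817, mR=13896/66817; mL+mR=-12/109 → advance -1; mR−mL=35148/66817 → turn +1·90°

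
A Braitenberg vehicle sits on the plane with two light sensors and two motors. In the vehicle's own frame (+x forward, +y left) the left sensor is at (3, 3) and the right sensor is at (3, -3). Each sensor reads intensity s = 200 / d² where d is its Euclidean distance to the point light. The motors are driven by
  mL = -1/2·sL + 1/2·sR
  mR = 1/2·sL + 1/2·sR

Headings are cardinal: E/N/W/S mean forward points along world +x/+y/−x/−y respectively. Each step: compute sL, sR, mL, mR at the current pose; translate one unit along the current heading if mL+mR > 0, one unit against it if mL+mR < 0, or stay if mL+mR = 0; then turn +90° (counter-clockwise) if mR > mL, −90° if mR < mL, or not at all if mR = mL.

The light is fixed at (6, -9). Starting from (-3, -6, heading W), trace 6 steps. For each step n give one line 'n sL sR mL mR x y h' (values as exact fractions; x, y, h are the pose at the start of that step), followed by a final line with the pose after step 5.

0 25/18 10/9 -5/36 5/4 -3 -6 W
1 200/49 200/169 -12000/8281 21800/8281 -4 -6 S
2 100/37 4 24/37 124/37 -4 -7 E
3 200/169 200/61 10800/10309 23000/10309 -3 -7 N
4 25/18 10/9 -5/36 5/4 -3 -6 W
5 200/49 200/169 -12000/8281 21800/8281 -4 -6 S
final -4 -7 E

n=0: pose=(-3,-6,W); sL=25/18, sR=10/9; mL=-5/36, mR=5/4; mL+mR=10/9 → advance +1; mR−mL=25/18 → turn +1·90°
n=1: pose=(-4,-6,S); sL=200/49, sR=200/169; mL=-12000/8281, mR=21800/8281; mL+mR=200/169 → advance +1; mR−mL=200/49 → turn +1·90°
n=2: pose=(-4,-7,E); sL=100/37, sR=4; mL=24/37, mR=124/37; mL+mR=4 → advance +1; mR−mL=100/37 → turn +1·90°
n=3: pose=(-3,-7,N); sL=200/169, sR=200/61; mL=10800/10309, mR=23000/10309; mL+mR=200/61 → advance +1; mR−mL=200/169 → turn +1·90°
n=4: pose=(-3,-6,W); sL=25/18, sR=10/9; mL=-5/36, mR=5/4; mL+mR=10/9 → advance +1; mR−mL=25/18 → turn +1·90°
n=5: pose=(-4,-6,S); sL=200/49, sR=200/169; mL=-12000/8281, mR=21800/8281; mL+mR=200/169 → advance +1; mR−mL=200/49 → turn +1·90°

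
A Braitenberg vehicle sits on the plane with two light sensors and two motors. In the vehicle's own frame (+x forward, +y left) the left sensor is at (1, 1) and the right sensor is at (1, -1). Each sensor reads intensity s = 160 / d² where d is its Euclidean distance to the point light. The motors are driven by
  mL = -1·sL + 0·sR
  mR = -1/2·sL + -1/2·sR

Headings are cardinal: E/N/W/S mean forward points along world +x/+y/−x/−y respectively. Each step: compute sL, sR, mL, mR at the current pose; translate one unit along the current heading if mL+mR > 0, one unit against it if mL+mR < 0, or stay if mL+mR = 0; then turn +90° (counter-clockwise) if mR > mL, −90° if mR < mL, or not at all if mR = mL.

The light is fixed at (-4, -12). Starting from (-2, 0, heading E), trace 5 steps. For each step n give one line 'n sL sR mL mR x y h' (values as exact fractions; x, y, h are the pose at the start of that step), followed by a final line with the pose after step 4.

n=0: pose=(-2,0,E); sL=80/89, sR=16/13; mL=-80/89, mR=-1232/1157; mL+mR=-2272/1157 → advance -1; mR−mL=-192/1157 → turn -1·90°
n=1: pose=(-3,0,S); sL=32/25, sR=160/121; mL=-32/25, mR=-3936/3025; mL+mR=-7808/3025 → advance -1; mR−mL=-64/3025 → turn -1·90°
n=2: pose=(-3,1,W); sL=10/9, sR=40/49; mL=-10/9, mR=-425/441; mL+mR=-305/147 → advance -1; mR−mL=65/441 → turn +1·90°
n=3: pose=(-2,1,S); sL=160/153, sR=32/29; mL=-160/153, mR=-4768/4437; mL+mR=-3136/1479 → advance -1; mR−mL=-128/4437 → turn -1·90°
n=4: pose=(-2,2,W); sL=16/17, sR=80/113; mL=-16/17, mR=-1584/1921; mL+mR=-3392/1921 → advance -1; mR−mL=224/1921 → turn +1·90°

0 80/89 16/13 -80/89 -1232/1157 -2 0 E
1 32/25 160/121 -32/25 -3936/3025 -3 0 S
2 10/9 40/49 -10/9 -425/441 -3 1 W
3 160/153 32/29 -160/153 -4768/4437 -2 1 S
4 16/17 80/113 -16/17 -1584/1921 -2 2 W
final -1 2 S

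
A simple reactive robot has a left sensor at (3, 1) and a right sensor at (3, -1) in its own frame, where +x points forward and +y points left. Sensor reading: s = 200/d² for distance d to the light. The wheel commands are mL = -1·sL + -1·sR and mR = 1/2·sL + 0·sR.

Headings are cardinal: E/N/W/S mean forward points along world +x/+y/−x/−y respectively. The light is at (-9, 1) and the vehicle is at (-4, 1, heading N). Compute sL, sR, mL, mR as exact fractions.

8 40/9 -112/9 4

left sensor world pos  = (-5, 4); dL² = 25
right sensor world pos = (-3, 4); dR² = 45
sL = 200/25 = 8
sR = 200/45 = 40/9
mL = -1·sL + -1·sR = -112/9
mR = 1/2·sL + 0·sR = 4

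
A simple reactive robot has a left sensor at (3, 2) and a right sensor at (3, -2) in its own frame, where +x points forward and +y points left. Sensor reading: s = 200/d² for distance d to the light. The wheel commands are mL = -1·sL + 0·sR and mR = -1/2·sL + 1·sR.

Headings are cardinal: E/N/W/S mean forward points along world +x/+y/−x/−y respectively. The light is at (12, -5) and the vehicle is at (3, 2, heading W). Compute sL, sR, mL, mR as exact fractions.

200/169 8/9 -200/169 452/1521

left sensor world pos  = (0, 0); dL² = 169
right sensor world pos = (0, 4); dR² = 225
sL = 200/169 = 200/169
sR = 200/225 = 8/9
mL = -1·sL + 0·sR = -200/169
mR = -1/2·sL + 1·sR = 452/1521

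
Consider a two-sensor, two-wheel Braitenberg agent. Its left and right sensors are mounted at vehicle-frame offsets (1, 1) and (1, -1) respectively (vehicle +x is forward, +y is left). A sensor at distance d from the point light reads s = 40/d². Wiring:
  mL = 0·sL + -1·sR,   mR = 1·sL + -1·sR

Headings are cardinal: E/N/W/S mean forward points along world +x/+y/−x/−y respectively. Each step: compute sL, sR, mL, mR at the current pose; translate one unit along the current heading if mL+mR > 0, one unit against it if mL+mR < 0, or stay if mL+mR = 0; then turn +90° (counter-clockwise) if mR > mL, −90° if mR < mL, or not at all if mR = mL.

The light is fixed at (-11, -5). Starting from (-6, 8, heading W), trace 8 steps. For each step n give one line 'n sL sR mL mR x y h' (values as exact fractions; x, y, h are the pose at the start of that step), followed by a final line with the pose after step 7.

0 1/4 10/53 -10/53 13/212 -6 8 W
1 40/193 40/169 -40/169 -960/32617 -5 8 S
2 20/137 20/109 -20/109 -560/14933 -5 9 E
3 40/241 40/261 -40/261 800/62901 -6 9 N
4 1/4 10/53 -10/53 13/212 -6 8 W
5 40/193 40/169 -40/169 -960/32617 -5 8 S
6 20/137 20/109 -20/109 -560/14933 -5 9 E
7 40/241 40/261 -40/261 800/62901 -6 9 N
final -6 8 W

n=0: pose=(-6,8,W); sL=1/4, sR=10/53; mL=-10/53, mR=13/212; mL+mR=-27/212 → advance -1; mR−mL=1/4 → turn +1·90°
n=1: pose=(-5,8,S); sL=40/193, sR=40/169; mL=-40/169, mR=-960/32617; mL+mR=-8680/32617 → advance -1; mR−mL=40/193 → turn +1·90°
n=2: pose=(-5,9,E); sL=20/137, sR=20/109; mL=-20/109, mR=-560/14933; mL+mR=-3300/14933 → advance -1; mR−mL=20/137 → turn +1·90°
n=3: pose=(-6,9,N); sL=40/241, sR=40/261; mL=-40/261, mR=800/62901; mL+mR=-8840/62901 → advance -1; mR−mL=40/241 → turn +1·90°
n=4: pose=(-6,8,W); sL=1/4, sR=10/53; mL=-10/53, mR=13/212; mL+mR=-27/212 → advance -1; mR−mL=1/4 → turn +1·90°
n=5: pose=(-5,8,S); sL=40/193, sR=40/169; mL=-40/169, mR=-960/32617; mL+mR=-8680/32617 → advance -1; mR−mL=40/193 → turn +1·90°
n=6: pose=(-5,9,E); sL=20/137, sR=20/109; mL=-20/109, mR=-560/14933; mL+mR=-3300/14933 → advance -1; mR−mL=20/137 → turn +1·90°
n=7: pose=(-6,9,N); sL=40/241, sR=40/261; mL=-40/261, mR=800/62901; mL+mR=-8840/62901 → advance -1; mR−mL=40/241 → turn +1·90°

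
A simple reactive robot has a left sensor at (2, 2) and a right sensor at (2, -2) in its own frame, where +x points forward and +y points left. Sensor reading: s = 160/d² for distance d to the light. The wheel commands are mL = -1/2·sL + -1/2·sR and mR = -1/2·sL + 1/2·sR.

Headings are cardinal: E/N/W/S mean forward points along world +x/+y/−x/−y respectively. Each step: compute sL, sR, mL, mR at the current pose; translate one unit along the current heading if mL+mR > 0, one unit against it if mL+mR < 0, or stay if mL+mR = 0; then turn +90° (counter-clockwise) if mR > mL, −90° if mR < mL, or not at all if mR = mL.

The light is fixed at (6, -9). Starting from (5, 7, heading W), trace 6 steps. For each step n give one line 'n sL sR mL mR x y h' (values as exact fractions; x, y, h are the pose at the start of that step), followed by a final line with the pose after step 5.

n=0: pose=(5,7,W); sL=32/41, sR=160/333; mL=-8608/13653, mR=-2048/13653; mL+mR=-32/41 → advance -1; mR−mL=160/333 → turn +1·90°
n=1: pose=(6,7,S); sL=4/5, sR=4/5; mL=-4/5, mR=0; mL+mR=-4/5 → advance -1; mR−mL=4/5 → turn +1·90°
n=2: pose=(6,8,E); sL=32/73, sR=160/229; mL=-9504/16717, mR=2176/16717; mL+mR=-32/73 → advance -1; mR−mL=160/229 → turn +1·90°
n=3: pose=(5,8,N); sL=16/37, sR=80/181; mL=-2928/6697, mR=32/6697; mL+mR=-16/37 → advance -1; mR−mL=80/181 → turn +1·90°
n=4: pose=(5,7,W); sL=32/41, sR=160/333; mL=-8608/13653, mR=-2048/13653; mL+mR=-32/41 → advance -1; mR−mL=160/333 → turn +1·90°
n=5: pose=(6,7,S); sL=4/5, sR=4/5; mL=-4/5, mR=0; mL+mR=-4/5 → advance -1; mR−mL=4/5 → turn +1·90°

0 32/41 160/333 -8608/13653 -2048/13653 5 7 W
1 4/5 4/5 -4/5 0 6 7 S
2 32/73 160/229 -9504/16717 2176/16717 6 8 E
3 16/37 80/181 -2928/6697 32/6697 5 8 N
4 32/41 160/333 -8608/13653 -2048/13653 5 7 W
5 4/5 4/5 -4/5 0 6 7 S
final 6 8 E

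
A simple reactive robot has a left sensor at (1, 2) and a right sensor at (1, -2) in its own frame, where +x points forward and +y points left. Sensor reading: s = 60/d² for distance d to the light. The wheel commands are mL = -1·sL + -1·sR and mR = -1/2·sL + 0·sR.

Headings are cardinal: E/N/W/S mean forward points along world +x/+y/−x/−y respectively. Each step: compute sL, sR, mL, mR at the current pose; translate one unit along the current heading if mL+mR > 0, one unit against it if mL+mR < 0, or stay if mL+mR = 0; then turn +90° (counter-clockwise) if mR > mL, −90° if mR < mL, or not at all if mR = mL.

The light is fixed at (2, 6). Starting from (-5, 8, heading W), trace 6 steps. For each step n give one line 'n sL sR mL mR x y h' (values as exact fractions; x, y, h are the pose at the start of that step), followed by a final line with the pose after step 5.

n=0: pose=(-5,8,W); sL=15/16, sR=3/4; mL=-27/16, mR=-15/32; mL+mR=-69/32 → advance -1; mR−mL=39/32 → turn +1·90°
n=1: pose=(-4,8,S); sL=60/17, sR=12/13; mL=-984/221, mR=-30/17; mL+mR=-1374/221 → advance -1; mR−mL=594/221 → turn +1·90°
n=2: pose=(-4,9,E); sL=6/5, sR=30/13; mL=-228/65, mR=-3/5; mL+mR=-267/65 → advance -1; mR−mL=189/65 → turn +1·90°
n=3: pose=(-5,9,N); sL=60/97, sR=60/41; mL=-8280/3977, mR=-30/97; mL+mR=-9510/3977 → advance -1; mR−mL=7050/3977 → turn +1·90°
n=4: pose=(-5,8,W); sL=15/16, sR=3/4; mL=-27/16, mR=-15/32; mL+mR=-69/32 → advance -1; mR−mL=39/32 → turn +1·90°
n=5: pose=(-4,8,S); sL=60/17, sR=12/13; mL=-984/221, mR=-30/17; mL+mR=-1374/221 → advance -1; mR−mL=594/221 → turn +1·90°

0 15/16 3/4 -27/16 -15/32 -5 8 W
1 60/17 12/13 -984/221 -30/17 -4 8 S
2 6/5 30/13 -228/65 -3/5 -4 9 E
3 60/97 60/41 -8280/3977 -30/97 -5 9 N
4 15/16 3/4 -27/16 -15/32 -5 8 W
5 60/17 12/13 -984/221 -30/17 -4 8 S
final -4 9 E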